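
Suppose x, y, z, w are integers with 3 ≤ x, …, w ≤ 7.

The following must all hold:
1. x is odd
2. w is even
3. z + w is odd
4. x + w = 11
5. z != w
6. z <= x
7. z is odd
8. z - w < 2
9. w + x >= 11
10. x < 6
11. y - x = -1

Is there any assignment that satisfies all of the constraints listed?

Satisfiable

The assignment x = 5, y = 4, z = 5, w = 6 works:
  constraint 4 holds since x + w = 11.
  constraint 8 holds since z - w = -1.
  constraint 9 holds since w + x = 11.
The rest check out directly.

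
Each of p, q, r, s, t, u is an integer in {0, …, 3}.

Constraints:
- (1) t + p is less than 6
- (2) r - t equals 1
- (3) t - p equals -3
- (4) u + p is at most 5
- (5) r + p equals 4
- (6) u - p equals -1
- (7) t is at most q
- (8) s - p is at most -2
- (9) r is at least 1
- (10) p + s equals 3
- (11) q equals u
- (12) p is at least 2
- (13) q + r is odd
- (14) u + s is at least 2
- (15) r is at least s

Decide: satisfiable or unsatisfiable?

Take p = 3, q = 2, r = 1, s = 0, t = 0, u = 2. Then constraint 1: t + p = 3; constraint 2: r - t = 1; constraint 3: t - p = -3, and every other listed constraint is also met.

Satisfiable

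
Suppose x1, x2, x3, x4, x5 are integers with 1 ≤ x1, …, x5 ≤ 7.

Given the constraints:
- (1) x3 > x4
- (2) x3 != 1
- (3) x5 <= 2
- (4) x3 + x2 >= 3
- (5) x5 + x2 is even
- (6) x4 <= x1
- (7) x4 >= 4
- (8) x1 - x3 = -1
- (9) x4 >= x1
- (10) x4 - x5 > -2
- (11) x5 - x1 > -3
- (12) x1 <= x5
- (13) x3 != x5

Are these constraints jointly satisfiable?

From constraints 6 and 7: x1 ≥ x4 and x4 ≥ 4, so x1 ≥ 4. From constraints 3 and 12: x1 ≤ x5 and x5 ≤ 2, so x1 ≤ 2. But 2 < 4, so no value of x1 works.

Unsatisfiable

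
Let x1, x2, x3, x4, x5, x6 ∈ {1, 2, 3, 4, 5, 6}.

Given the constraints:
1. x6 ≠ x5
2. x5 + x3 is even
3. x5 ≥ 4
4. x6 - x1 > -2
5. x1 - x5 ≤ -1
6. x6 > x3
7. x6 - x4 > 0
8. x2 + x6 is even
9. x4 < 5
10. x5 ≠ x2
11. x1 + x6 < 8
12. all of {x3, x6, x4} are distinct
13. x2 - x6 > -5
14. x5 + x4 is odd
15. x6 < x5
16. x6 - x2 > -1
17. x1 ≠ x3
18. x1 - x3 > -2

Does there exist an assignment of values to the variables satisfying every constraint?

Take x1 = 3, x2 = 2, x3 = 2, x4 = 3, x5 = 6, x6 = 4. Then constraint 4: x6 - x1 = 1; constraint 5: x1 - x5 = -3; constraint 7: x6 - x4 = 1, and every other listed constraint is also met.

Satisfiable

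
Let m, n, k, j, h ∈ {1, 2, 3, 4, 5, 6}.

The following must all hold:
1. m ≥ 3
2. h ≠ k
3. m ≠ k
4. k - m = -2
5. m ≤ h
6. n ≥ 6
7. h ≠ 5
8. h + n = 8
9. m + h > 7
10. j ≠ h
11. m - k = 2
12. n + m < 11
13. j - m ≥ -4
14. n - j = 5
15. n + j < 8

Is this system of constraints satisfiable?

Unsatisfiable

From constraints 1 and 5: h ≥ m ≥ 3. From constraint 6: n ≥ 6. Hence h + n ≥ 9. But constraint 8 requires h + n = 8, and 8 < 9. Contradiction.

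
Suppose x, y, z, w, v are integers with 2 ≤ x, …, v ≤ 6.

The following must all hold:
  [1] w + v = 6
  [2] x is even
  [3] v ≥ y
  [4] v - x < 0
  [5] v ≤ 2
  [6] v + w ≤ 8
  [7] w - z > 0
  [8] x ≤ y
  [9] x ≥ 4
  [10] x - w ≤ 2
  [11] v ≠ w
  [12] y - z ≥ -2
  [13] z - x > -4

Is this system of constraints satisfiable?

Unsatisfiable

From constraints 8 and 9: y ≥ x and x ≥ 4, so y ≥ 4. From constraints 3 and 5: y ≤ v and v ≤ 2, so y ≤ 2. But 2 < 4, so no value of y works.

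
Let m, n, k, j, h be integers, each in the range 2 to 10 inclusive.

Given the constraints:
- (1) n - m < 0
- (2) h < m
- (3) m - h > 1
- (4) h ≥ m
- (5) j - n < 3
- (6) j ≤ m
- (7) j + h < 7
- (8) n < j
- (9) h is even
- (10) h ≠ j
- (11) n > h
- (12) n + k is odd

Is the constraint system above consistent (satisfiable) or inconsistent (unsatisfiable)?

Unsatisfiable

Constraints 4, 6, 8, and 11 give m ≤ h, h < n, n < j, j ≤ m. Chaining: m ≤ h < n < j ≤ m, which forces m < m — impossible.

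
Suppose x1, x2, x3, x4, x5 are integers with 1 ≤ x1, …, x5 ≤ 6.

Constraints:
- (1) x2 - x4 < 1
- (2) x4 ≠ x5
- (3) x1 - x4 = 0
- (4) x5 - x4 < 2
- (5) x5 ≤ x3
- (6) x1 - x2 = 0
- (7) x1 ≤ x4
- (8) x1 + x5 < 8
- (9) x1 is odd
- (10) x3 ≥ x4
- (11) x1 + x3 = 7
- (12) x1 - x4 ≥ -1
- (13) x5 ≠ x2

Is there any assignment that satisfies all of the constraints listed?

Satisfiable

The assignment x1 = 3, x2 = 3, x3 = 4, x4 = 3, x5 = 4 works:
  constraint 1 holds since x2 - x4 = 0.
  constraint 3 holds since x1 - x4 = 0.
The rest check out directly.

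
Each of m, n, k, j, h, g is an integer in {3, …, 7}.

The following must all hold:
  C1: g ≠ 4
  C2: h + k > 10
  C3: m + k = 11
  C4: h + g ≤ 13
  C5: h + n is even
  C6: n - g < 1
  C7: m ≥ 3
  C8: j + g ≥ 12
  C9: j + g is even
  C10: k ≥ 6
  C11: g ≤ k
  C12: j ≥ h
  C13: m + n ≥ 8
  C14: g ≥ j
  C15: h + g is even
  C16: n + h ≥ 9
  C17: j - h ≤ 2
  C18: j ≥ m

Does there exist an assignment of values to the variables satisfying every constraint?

Try m = 4, n = 6, k = 7, j = 6, h = 4, g = 6.
Check constraint 2: h + k = 11; constraint 3: m + k = 11; constraint 4: h + g = 10. The remaining constraints are straightforward to verify.

Satisfiable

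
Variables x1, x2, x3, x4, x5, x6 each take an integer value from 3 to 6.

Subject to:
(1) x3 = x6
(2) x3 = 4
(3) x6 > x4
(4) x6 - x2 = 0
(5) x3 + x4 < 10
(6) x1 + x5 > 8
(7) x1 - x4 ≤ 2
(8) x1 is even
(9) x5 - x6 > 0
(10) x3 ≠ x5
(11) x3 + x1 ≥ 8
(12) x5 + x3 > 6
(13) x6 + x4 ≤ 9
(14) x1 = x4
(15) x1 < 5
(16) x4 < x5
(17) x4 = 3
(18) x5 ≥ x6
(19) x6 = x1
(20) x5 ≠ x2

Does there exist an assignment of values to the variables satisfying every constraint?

Constraint 2 fixes x3 = 4 and constraint 17 fixes x4 = 3. Constraints 1, 14, and 19 give x3 = x6 = x1 = x4, so x3 = x4. But 4 ≠ 3 — contradiction.

Unsatisfiable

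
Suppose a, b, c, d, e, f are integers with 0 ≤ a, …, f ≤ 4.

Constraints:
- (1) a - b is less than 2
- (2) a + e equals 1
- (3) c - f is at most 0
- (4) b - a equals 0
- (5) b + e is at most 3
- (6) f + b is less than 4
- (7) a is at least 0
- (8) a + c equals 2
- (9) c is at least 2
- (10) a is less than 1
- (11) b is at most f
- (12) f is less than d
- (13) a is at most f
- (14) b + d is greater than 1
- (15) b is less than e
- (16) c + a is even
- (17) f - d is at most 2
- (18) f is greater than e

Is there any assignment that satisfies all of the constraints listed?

Try a = 0, b = 0, c = 2, d = 3, e = 1, f = 2.
Check constraint 1: a - b = 0; constraint 2: a + e = 1; constraint 3: c - f = 0. The remaining constraints are straightforward to verify.

Satisfiable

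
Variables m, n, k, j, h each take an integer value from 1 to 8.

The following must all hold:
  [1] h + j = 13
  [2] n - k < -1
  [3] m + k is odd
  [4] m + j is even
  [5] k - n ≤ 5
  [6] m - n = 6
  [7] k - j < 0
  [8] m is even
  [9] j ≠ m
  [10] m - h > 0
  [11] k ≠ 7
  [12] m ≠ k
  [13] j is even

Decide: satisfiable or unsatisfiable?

One satisfying assignment is m = 8, n = 2, k = 5, j = 6, h = 7.
For the less obvious constraints — constraint 1: h + j = 13; constraint 2: n - k = -3; constraint 5: k - n = 3 — and the others hold by inspection.

Satisfiable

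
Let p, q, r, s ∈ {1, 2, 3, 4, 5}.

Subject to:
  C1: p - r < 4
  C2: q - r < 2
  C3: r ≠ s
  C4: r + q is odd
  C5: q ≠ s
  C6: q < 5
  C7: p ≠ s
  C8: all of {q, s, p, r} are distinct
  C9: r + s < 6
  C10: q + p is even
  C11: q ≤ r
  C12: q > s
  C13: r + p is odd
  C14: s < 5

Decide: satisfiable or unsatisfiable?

Setting (p, q, r, s) = (4, 2, 3, 1) satisfies everything: constraint 1: p - r = 1; constraint 2: q - r = -1; constraint 9: r + s = 4, and the others follow.

Satisfiable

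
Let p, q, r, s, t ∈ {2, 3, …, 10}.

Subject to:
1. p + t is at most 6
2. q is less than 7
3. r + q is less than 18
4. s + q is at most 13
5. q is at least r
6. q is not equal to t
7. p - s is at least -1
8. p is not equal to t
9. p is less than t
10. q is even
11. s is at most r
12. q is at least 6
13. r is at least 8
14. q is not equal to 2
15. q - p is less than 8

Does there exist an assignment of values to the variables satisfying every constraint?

Unsatisfiable

From constraints 5 and 13: q ≥ r and r ≥ 8, so q ≥ 8. From constraint 2: q ≤ 6. But 6 < 8, so no value of q works.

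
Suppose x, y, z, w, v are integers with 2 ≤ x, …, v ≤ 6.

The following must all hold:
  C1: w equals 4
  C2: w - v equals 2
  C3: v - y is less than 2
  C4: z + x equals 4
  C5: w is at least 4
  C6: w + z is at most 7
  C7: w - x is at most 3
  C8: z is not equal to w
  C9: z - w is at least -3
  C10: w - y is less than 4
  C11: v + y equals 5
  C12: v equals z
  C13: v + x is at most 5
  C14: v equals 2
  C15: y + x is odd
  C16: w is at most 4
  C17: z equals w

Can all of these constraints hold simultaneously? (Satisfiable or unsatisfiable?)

Constraint 14 fixes v = 2 and constraint 1 fixes w = 4. Constraints 12 and 17 give v = z = w, so v = w. But 2 ≠ 4 — contradiction.

Unsatisfiable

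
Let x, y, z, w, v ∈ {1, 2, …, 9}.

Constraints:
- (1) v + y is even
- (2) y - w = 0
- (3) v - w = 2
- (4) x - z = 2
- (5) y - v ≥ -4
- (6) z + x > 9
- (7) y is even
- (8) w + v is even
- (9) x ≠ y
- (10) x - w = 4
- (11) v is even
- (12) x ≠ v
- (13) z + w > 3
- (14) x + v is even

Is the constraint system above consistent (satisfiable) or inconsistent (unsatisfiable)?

Satisfiable

One satisfying assignment is x = 6, y = 2, z = 4, w = 2, v = 4.
For the less obvious constraints — constraint 2: y - w = 0; constraint 3: v - w = 2; constraint 4: x - z = 2 — and the others hold by inspection.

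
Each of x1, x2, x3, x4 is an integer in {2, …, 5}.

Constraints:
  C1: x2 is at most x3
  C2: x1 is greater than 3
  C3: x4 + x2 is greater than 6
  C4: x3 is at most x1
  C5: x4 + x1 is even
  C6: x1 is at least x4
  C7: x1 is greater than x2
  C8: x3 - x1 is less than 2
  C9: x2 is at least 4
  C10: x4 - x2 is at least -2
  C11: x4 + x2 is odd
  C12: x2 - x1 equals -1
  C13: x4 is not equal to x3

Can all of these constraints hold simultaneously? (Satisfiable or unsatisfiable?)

Try x1 = 5, x2 = 4, x3 = 4, x4 = 5.
Check constraint 3: x4 + x2 = 9; constraint 8: x3 - x1 = -1. The remaining constraints are straightforward to verify.

Satisfiable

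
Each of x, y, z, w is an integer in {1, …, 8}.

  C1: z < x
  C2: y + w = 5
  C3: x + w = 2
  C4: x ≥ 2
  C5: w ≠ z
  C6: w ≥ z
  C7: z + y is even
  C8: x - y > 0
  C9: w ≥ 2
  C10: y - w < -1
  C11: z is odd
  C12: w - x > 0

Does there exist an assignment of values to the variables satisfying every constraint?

From constraint 4: x ≥ 2. From constraint 9: w ≥ 2. Hence x + w ≥ 4. But constraint 3 requires x + w = 2, and 2 < 4. Contradiction.

Unsatisfiable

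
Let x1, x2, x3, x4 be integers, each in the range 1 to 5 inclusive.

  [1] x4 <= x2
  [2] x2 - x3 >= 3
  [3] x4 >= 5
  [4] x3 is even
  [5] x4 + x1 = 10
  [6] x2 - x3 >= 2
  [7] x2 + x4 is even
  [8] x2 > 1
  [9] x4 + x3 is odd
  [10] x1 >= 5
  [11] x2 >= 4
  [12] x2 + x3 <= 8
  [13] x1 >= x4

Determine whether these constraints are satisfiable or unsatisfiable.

Satisfiable

The assignment x1 = 5, x2 = 5, x3 = 2, x4 = 5 works:
  constraint 2 holds since x2 - x3 = 3.
  constraint 5 holds since x4 + x1 = 10.
  constraint 6 holds since x2 - x3 = 3.
The rest check out directly.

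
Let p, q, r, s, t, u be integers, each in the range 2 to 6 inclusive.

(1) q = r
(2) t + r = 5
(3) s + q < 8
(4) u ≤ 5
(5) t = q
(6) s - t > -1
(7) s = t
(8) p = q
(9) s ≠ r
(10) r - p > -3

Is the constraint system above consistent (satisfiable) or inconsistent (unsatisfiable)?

Unsatisfiable

From constraints 1, 5, and 7, s = t = q = r, so s = r. But constraint 9 says s ≠ r. Contradiction.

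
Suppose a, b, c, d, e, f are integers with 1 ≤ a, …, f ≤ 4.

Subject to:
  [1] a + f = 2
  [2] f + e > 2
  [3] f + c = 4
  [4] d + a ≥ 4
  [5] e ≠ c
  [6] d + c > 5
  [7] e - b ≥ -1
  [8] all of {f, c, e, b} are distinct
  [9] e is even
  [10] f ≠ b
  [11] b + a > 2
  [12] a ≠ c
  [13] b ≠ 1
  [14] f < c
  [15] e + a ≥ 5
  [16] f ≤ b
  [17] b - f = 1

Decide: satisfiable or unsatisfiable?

The assignment a = 1, b = 2, c = 3, d = 4, e = 4, f = 1 works:
  constraint 1 holds since a + f = 2.
  constraint 2 holds since f + e = 5.
  constraint 3 holds since f + c = 4.
The rest check out directly.

Satisfiable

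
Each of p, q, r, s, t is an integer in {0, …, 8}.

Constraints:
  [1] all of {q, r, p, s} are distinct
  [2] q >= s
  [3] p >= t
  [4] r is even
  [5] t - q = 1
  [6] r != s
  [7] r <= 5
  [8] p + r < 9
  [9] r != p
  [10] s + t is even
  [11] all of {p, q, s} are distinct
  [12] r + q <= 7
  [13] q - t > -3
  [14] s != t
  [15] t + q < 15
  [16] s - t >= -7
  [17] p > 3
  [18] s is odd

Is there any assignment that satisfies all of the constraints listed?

Take p = 8, q = 6, r = 0, s = 1, t = 7. Then constraint 5: t - q = 1; constraint 8: p + r = 8, and every other listed constraint is also met.

Satisfiable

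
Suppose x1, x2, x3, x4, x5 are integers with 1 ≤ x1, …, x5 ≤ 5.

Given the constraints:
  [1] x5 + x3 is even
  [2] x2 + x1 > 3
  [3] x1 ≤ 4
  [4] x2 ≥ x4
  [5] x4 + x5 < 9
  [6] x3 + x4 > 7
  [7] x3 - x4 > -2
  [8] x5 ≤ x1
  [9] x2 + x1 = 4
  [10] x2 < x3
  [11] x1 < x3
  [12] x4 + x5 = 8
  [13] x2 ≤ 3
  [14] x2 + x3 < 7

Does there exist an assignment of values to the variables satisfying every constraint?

Unsatisfiable

From constraints 4 and 13: x4 ≤ x2 ≤ 3. From constraints 3 and 8: x5 ≤ x1 ≤ 4. Hence x4 + x5 ≤ 7. But constraint 12 requires x4 + x5 = 8, and 8 > 7. Contradiction.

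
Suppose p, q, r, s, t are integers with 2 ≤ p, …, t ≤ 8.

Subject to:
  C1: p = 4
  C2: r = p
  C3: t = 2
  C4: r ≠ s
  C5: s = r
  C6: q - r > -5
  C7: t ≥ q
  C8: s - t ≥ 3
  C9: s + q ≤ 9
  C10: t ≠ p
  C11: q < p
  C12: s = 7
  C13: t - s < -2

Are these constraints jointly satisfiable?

Unsatisfiable

Constraint 12 fixes s = 7 and constraint 1 fixes p = 4. Constraints 2 and 5 give s = r = p, so s = p. But 7 ≠ 4 — contradiction.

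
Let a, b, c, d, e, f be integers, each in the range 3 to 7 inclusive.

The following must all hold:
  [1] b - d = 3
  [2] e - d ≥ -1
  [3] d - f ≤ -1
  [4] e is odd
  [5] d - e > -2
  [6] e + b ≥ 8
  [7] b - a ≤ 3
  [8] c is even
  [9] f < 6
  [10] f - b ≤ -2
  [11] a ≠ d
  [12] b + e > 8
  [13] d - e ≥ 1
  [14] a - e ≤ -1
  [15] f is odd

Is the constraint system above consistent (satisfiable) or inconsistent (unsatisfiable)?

Unsatisfiable

Constraints 3, 7, 10, 13, and 14 give e − a ≥ 1, a − b ≥ -3, b − f ≥ 2, f − d ≥ 1, d − e ≥ 1.
Adding all 5 inequalities: the left sides telescope to 0, and the right sides sum to 1 + (-3) + 2 + 1 + 1 = 2. So 0 ≥ 2, which is false.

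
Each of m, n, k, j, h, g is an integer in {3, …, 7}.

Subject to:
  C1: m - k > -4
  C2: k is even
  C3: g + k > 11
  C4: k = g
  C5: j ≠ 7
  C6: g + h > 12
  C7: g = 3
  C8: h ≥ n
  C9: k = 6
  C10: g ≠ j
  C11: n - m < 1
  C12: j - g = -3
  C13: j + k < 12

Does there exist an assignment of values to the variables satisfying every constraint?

Constraint 9 fixes k = 6 and constraint 7 fixes g = 3, but constraint 4 requires k = g. Since 6 ≠ 3, contradiction.

Unsatisfiable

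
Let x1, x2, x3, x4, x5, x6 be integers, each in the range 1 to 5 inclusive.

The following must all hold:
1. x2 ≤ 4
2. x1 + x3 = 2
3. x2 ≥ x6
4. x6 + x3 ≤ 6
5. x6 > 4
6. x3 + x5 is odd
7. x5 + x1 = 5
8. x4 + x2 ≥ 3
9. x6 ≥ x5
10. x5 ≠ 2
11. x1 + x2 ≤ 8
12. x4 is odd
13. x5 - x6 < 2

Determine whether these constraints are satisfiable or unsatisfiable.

From constraint 5: x6 ≥ 5. From constraints 1 and 3: x6 ≤ x2 and x2 ≤ 4, so x6 ≤ 4. But 4 < 5, so no value of x6 works.

Unsatisfiable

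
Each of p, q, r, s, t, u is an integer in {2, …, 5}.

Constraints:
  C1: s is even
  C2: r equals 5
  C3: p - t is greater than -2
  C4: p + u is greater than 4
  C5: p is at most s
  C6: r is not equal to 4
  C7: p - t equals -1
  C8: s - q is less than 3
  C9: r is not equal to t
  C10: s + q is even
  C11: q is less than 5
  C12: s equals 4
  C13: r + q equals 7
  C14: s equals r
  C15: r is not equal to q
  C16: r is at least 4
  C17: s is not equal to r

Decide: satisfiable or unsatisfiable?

Constraint 12 fixes s = 4 and constraint 2 fixes r = 5, but constraint 14 requires s = r. Since 4 ≠ 5, contradiction.

Unsatisfiable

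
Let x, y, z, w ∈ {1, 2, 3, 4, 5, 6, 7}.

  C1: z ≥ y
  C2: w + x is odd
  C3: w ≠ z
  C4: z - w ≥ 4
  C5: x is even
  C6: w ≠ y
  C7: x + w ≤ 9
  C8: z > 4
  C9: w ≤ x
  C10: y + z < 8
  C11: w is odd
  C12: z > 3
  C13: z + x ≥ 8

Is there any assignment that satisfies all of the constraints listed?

Satisfiable

Setting (x, y, z, w) = (6, 2, 5, 1) satisfies everything: constraint 4: z - w = 4; constraint 7: x + w = 7; constraint 10: y + z = 7, and the others follow.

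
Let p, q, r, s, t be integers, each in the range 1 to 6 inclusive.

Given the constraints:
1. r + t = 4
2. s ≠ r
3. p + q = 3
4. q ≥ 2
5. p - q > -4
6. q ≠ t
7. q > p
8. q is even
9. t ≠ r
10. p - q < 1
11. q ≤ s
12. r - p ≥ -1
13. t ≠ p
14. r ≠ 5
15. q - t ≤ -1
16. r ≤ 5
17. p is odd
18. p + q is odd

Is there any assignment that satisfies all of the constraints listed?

Satisfiable

The assignment p = 1, q = 2, r = 1, s = 4, t = 3 works:
  constraint 1 holds since r + t = 4.
  constraint 3 holds since p + q = 3.
  constraint 5 holds since p - q = -1.
The rest check out directly.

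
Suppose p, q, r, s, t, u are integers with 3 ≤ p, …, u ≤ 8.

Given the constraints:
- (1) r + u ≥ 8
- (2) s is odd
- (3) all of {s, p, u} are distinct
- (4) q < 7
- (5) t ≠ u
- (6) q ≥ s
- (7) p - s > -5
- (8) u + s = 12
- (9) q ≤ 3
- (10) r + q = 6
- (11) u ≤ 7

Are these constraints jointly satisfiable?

From constraint 11: u ≤ 7. From constraints 6 and 9: s ≤ q ≤ 3. Hence u + s ≤ 10. But constraint 8 requires u + s = 12, and 12 > 10. Contradiction.

Unsatisfiable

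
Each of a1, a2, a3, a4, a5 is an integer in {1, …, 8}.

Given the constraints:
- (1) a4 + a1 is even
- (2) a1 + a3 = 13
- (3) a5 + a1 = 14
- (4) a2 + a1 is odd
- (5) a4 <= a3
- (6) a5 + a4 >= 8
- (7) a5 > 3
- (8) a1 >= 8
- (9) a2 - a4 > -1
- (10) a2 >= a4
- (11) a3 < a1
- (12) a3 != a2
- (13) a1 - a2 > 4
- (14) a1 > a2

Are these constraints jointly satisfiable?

Satisfiable

Setting (a1, a2, a3, a4, a5) = (8, 3, 5, 2, 6) satisfies everything: constraint 2: a1 + a3 = 13; constraint 3: a5 + a1 = 14; constraint 6: a5 + a4 = 8, and the others follow.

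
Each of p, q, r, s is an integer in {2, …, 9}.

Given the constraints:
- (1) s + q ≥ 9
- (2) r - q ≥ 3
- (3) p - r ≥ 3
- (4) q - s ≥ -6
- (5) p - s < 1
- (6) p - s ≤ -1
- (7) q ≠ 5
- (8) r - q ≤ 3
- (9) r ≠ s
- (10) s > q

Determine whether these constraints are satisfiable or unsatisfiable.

Unsatisfiable

Constraints 2, 3, 4, and 6 give q − s ≥ -6, s − p ≥ 1, p − r ≥ 3, r − q ≥ 3.
Adding all 4 inequalities: the left sides telescope to 0, and the right sides sum to (-6) + 1 + 3 + 3 = 1. So 0 ≥ 1, which is false.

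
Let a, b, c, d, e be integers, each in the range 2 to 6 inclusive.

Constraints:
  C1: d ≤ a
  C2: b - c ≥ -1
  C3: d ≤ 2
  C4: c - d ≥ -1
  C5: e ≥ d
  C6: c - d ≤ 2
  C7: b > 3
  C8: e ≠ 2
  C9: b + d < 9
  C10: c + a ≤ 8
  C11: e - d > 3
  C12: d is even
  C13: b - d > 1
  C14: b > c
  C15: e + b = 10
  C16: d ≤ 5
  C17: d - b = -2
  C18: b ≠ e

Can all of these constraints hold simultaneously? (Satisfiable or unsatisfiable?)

Satisfiable

The assignment a = 3, b = 4, c = 2, d = 2, e = 6 works:
  constraint 2 holds since b - c = 2.
  constraint 4 holds since c - d = 0.
  constraint 6 holds since c - d = 0.
The rest check out directly.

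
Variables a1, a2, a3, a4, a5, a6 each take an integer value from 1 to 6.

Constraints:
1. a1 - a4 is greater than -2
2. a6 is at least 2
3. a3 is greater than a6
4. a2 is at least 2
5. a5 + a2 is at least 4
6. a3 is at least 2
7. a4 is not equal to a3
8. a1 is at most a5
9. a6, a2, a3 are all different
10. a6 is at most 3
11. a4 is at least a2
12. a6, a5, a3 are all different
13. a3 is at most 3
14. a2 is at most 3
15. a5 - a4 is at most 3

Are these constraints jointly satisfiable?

Constraints 2, 4, 6, 10, 13, and 14 confine each of a6, a2, a3 to the 2 values {2, 3}.
Constraint 9 requires all 3 of them to be distinct, but only 2 values are available — impossible by the pigeonhole principle.

Unsatisfiable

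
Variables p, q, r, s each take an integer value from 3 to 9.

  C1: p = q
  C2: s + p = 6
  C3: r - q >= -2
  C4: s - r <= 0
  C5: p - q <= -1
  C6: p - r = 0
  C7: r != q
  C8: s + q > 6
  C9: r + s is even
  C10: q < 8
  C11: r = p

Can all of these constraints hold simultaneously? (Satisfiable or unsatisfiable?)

Unsatisfiable

From constraints 1 and 11, r = p = q, so r = q. But constraint 7 says r ≠ q. Contradiction.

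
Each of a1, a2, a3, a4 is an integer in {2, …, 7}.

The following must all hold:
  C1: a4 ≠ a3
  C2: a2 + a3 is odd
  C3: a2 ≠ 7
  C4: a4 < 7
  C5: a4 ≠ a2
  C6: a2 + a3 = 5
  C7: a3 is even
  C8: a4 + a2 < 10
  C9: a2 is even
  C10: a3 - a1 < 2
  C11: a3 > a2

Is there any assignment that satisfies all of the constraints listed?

Constraint 9 makes a2 even and constraint 7 makes a3 even, so a2 + a3 must be even. Constraint 2 says a2 + a3 is odd — contradiction.

Unsatisfiable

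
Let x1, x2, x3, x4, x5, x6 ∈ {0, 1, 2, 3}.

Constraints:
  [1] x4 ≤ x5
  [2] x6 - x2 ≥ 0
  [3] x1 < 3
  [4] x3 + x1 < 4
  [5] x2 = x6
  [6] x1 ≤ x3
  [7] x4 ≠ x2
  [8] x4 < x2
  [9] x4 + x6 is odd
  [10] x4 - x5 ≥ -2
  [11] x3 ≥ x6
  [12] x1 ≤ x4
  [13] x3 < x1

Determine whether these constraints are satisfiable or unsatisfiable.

Unsatisfiable

Constraints 2, 8, 11, 12, and 13 give x1 ≤ x4, x4 < x2, x2 ≤ x6, x6 ≤ x3, x3 < x1. Chaining: x1 ≤ x4 < x2 ≤ x6 ≤ x3 < x1, which forces x1 < x1 — impossible.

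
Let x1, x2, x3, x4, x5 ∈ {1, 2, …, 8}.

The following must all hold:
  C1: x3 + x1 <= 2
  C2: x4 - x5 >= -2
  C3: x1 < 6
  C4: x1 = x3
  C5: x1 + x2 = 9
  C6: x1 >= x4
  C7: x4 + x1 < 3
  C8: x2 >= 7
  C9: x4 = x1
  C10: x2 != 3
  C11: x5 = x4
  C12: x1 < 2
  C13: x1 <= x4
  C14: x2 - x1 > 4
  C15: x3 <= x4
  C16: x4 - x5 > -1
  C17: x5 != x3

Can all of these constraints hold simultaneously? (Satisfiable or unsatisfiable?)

From constraints 4, 9, and 11, x5 = x4 = x1 = x3, so x5 = x3. But constraint 17 says x5 ≠ x3. Contradiction.

Unsatisfiable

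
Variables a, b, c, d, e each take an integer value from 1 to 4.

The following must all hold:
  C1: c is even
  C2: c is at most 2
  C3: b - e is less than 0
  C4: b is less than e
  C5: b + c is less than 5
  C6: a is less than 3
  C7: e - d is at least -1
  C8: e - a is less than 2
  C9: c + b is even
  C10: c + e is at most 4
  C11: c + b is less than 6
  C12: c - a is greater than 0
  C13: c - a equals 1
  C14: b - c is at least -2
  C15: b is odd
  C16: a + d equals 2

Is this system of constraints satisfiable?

Constraint 1 makes c even and constraint 15 makes b odd, so c + b must be odd. Constraint 9 says c + b is even — contradiction.

Unsatisfiable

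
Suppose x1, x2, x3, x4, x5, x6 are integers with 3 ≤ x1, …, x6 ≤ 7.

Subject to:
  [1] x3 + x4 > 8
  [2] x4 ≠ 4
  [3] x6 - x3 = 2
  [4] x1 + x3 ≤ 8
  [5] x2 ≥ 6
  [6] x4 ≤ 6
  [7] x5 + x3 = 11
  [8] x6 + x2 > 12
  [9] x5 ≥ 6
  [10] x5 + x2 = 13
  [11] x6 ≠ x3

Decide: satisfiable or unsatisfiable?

Satisfiable

The assignment x1 = 3, x2 = 7, x3 = 5, x4 = 6, x5 = 6, x6 = 7 works:
  constraint 1 holds since x3 + x4 = 11.
  constraint 3 holds since x6 - x3 = 2.
The rest check out directly.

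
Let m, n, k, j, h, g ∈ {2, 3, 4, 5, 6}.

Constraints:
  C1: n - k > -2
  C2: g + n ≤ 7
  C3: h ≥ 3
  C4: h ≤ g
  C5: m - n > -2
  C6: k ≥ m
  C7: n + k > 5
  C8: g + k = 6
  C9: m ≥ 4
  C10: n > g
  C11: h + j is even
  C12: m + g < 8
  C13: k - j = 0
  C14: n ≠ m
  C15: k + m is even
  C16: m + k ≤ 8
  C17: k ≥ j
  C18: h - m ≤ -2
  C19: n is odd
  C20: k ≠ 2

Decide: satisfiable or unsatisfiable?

From constraints 3 and 4: g ≥ h ≥ 3. From constraints 6 and 9: k ≥ m ≥ 4. Hence g + k ≥ 7. But constraint 8 requires g + k = 6, and 6 < 7. Contradiction.

Unsatisfiable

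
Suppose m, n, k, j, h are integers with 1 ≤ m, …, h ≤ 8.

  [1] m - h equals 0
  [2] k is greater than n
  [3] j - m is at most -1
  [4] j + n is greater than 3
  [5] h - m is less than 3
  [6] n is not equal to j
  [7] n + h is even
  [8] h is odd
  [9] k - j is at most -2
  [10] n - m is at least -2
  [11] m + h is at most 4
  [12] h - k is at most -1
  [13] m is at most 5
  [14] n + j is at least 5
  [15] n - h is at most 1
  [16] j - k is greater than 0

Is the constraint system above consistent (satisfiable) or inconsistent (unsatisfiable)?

Unsatisfiable

Constraints 3, 9, 10, 12, and 15 give m − j ≥ 1, j − k ≥ 2, k − h ≥ 1, h − n ≥ -1, n − m ≥ -2.
Adding all 5 inequalities: the left sides telescope to 0, and the right sides sum to 1 + 2 + 1 + (-1) + (-2) = 1. So 0 ≥ 1, which is false.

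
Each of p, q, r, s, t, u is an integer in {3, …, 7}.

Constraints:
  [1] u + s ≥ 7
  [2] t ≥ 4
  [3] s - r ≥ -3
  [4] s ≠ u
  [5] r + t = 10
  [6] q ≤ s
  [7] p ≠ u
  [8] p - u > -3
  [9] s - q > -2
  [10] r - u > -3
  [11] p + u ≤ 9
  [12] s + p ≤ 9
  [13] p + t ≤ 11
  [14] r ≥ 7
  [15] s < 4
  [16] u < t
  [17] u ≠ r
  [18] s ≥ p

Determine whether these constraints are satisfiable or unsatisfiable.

From constraint 14: r ≥ 7. From constraint 2: t ≥ 4. Hence r + t ≥ 11. But constraint 5 requires r + t = 10, and 10 < 11. Contradiction.

Unsatisfiable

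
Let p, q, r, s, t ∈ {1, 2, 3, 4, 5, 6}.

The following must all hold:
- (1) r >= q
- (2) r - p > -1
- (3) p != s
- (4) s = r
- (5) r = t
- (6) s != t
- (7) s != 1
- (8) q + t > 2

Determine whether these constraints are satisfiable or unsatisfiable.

Unsatisfiable

From constraints 4 and 5, s = r = t, so s = t. But constraint 6 says s ≠ t. Contradiction.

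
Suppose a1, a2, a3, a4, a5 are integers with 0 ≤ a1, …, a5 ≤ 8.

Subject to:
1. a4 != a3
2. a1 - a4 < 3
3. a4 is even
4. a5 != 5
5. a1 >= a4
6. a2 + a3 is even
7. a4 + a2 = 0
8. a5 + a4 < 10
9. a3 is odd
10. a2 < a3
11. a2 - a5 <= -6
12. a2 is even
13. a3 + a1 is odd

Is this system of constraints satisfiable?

Constraint 12 makes a2 even and constraint 9 makes a3 odd, so a2 + a3 must be odd. Constraint 6 says a2 + a3 is even — contradiction.

Unsatisfiable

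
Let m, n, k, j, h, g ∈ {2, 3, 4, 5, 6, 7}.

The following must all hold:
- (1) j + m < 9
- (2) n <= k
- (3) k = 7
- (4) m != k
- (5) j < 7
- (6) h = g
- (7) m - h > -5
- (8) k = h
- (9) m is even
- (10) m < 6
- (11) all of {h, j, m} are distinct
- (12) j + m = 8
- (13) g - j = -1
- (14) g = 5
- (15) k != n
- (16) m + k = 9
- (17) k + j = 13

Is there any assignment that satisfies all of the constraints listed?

Constraint 3 fixes k = 7 and constraint 14 fixes g = 5. Constraints 6 and 8 give k = h = g, so k = g. But 7 ≠ 5 — contradiction.

Unsatisfiable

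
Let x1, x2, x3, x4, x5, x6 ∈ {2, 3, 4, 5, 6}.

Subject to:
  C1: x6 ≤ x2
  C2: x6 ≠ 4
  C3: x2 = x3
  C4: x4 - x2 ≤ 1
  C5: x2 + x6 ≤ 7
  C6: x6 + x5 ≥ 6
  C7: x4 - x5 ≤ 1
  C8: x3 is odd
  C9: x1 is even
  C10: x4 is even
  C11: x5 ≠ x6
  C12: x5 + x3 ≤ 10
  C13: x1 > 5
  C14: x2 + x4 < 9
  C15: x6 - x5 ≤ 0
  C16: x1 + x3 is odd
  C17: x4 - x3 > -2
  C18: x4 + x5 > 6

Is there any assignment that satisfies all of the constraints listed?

Satisfiable

The assignment x1 = 6, x2 = 3, x3 = 3, x4 = 4, x5 = 4, x6 = 3 works:
  constraint 4 holds since x4 - x2 = 1.
  constraint 5 holds since x2 + x6 = 6.
  constraint 6 holds since x6 + x5 = 7.
The rest check out directly.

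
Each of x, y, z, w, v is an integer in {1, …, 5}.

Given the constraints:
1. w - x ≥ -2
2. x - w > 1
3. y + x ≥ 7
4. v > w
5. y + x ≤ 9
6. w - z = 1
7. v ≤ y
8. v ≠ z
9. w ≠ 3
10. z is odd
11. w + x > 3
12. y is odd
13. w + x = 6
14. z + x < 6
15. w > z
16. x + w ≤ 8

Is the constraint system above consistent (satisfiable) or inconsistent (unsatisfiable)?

Try x = 4, y = 5, z = 1, w = 2, v = 5.
Check constraint 1: w - x = -2; constraint 2: x - w = 2; constraint 3: y + x = 9. The remaining constraints are straightforward to verify.

Satisfiable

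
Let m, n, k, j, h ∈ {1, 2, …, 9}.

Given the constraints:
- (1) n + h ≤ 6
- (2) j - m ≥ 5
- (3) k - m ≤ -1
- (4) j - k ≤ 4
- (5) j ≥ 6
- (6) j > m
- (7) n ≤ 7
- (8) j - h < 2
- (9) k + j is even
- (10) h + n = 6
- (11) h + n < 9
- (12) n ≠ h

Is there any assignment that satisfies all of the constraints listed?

Unsatisfiable

Constraints 2, 3, and 4 give m − k ≥ 1, k − j ≥ -4, j − m ≥ 5.
Adding all 3 inequalities: the left sides telescope to 0, and the right sides sum to 1 + (-4) + 5 = 2. So 0 ≥ 2, which is false.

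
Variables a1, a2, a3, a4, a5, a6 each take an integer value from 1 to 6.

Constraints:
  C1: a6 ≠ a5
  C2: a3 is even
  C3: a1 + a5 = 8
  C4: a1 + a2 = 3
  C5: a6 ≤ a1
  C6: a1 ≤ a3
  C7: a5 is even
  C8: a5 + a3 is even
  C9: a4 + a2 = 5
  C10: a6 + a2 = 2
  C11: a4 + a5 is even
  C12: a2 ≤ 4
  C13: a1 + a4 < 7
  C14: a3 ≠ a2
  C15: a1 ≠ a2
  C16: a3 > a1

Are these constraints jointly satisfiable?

Try a1 = 2, a2 = 1, a3 = 4, a4 = 4, a5 = 6, a6 = 1.
Check constraint 3: a1 + a5 = 8; constraint 4: a1 + a2 = 3. The remaining constraints are straightforward to verify.

Satisfiable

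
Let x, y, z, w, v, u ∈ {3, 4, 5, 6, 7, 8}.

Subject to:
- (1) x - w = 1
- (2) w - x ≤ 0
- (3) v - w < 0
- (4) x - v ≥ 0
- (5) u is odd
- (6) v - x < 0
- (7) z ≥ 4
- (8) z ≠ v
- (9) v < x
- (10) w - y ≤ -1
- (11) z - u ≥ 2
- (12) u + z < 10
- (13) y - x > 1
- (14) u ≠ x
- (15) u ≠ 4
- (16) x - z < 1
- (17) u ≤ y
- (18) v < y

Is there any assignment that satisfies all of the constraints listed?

Try x = 5, y = 8, z = 5, w = 4, v = 3, u = 3.
Check constraint 1: x - w = 1; constraint 2: w - x = -1; constraint 3: v - w = -1. The remaining constraints are straightforward to verify.

Satisfiable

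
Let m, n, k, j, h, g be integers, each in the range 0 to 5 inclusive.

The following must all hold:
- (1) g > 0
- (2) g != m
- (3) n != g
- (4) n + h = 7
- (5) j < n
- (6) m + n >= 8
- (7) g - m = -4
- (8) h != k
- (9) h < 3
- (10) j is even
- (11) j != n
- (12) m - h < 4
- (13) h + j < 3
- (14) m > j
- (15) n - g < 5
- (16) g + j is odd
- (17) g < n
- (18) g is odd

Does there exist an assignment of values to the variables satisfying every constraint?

Satisfiable

Setting (m, n, k, j, h, g) = (5, 5, 3, 0, 2, 1) satisfies everything: constraint 4: n + h = 7; constraint 6: m + n = 10, and the others follow.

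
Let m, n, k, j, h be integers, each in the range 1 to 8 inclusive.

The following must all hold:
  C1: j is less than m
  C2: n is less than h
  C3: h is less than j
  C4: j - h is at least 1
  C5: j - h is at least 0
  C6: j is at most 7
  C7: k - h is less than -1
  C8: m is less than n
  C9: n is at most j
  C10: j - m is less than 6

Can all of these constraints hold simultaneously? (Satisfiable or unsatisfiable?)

Unsatisfiable

Constraints 1, 2, 3, and 8 give j < m, m < n, n < h, h < j. Chaining: j < m < n < h < j, which forces j < j — impossible.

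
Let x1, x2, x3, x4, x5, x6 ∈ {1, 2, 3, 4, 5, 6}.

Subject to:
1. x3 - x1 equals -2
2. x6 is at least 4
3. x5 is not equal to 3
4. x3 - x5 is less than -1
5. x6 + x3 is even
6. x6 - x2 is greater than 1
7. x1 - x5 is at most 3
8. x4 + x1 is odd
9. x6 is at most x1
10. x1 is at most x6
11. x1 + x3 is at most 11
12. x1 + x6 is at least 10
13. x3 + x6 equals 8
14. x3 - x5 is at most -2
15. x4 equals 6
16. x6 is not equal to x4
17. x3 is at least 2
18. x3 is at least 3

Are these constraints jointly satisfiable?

One satisfying assignment is x1 = 5, x2 = 3, x3 = 3, x4 = 6, x5 = 5, x6 = 5.
For the less obvious constraints — constraint 1: x3 - x1 = -2; constraint 4: x3 - x5 = -2; constraint 6: x6 - x2 = 2 — and the others hold by inspection.

Satisfiable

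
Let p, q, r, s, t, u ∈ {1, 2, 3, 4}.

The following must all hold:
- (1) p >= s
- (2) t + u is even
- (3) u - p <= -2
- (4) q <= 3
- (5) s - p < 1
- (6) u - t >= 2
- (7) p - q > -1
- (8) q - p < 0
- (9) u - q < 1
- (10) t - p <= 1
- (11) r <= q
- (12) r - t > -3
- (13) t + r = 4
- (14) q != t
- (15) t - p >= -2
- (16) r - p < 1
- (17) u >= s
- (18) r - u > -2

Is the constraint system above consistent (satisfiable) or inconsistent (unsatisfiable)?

Constraints 3, 6, and 15 give u − t ≥ 2, t − p ≥ -2, p − u ≥ 2.
Adding all 3 inequalities: the left sides telescope to 0, and the right sides sum to 2 + (-2) + 2 = 2. So 0 ≥ 2, which is false.

Unsatisfiable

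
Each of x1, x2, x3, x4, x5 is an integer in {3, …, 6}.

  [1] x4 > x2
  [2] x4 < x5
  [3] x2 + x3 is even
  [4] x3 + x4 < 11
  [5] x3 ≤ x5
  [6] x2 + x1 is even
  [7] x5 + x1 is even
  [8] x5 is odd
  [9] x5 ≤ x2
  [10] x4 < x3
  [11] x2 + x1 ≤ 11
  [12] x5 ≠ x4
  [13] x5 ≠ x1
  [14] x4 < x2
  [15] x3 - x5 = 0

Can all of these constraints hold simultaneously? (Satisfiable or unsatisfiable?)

Constraints 1, 5, 9, and 10 give x5 ≤ x2, x2 < x4, x4 < x3, x3 ≤ x5. Chaining: x5 ≤ x2 < x4 < x3 ≤ x5, which forces x5 < x5 — impossible.

Unsatisfiable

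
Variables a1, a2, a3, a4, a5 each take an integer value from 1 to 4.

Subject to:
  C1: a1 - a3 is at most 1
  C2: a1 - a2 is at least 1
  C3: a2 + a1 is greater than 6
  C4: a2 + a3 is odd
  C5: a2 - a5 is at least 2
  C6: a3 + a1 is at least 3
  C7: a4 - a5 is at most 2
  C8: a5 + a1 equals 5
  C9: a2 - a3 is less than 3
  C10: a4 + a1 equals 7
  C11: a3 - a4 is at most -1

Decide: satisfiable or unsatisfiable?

Unsatisfiable

Constraints 1, 2, 5, 7, and 11 give a2 − a5 ≥ 2, a5 − a4 ≥ -2, a4 − a3 ≥ 1, a3 − a1 ≥ -1, a1 − a2 ≥ 1.
Adding all 5 inequalities: the left sides telescope to 0, and the right sides sum to 2 + (-2) + 1 + (-1) + 1 = 1. So 0 ≥ 1, which is false.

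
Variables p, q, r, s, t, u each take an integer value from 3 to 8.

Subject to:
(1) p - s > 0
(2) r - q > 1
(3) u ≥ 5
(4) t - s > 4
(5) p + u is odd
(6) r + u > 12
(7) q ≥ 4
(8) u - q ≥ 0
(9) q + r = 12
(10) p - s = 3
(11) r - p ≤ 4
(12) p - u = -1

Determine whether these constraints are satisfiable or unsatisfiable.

Try p = 6, q = 4, r = 8, s = 3, t = 8, u = 7.
Check constraint 1: p - s = 3; constraint 2: r - q = 4. The remaining constraints are straightforward to verify.

Satisfiable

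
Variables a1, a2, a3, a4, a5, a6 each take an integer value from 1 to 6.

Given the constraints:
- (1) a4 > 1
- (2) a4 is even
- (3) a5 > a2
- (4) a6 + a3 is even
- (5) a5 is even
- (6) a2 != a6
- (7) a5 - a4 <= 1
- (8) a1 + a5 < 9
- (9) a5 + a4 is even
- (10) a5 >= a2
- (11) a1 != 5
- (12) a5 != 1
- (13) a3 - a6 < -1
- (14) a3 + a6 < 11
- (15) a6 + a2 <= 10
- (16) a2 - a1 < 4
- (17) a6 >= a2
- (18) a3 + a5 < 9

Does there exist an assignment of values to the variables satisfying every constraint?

Setting (a1, a2, a3, a4, a5, a6) = (1, 4, 2, 6, 6, 6) satisfies everything: constraint 7: a5 - a4 = 0; constraint 8: a1 + a5 = 7, and the others follow.

Satisfiable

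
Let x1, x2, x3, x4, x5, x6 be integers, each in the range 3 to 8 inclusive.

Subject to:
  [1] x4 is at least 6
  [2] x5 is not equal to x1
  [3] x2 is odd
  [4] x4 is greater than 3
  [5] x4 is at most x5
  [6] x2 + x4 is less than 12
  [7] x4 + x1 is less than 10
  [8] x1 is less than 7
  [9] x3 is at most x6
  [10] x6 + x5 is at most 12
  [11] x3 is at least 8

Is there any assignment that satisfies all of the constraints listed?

From constraints 9 and 11: x6 ≥ x3 ≥ 8. From constraints 1 and 5: x5 ≥ x4 ≥ 6. Hence x6 + x5 ≥ 14. But constraint 10 requires x6 + x5 ≤ 12, and 12 < 14. Contradiction.

Unsatisfiable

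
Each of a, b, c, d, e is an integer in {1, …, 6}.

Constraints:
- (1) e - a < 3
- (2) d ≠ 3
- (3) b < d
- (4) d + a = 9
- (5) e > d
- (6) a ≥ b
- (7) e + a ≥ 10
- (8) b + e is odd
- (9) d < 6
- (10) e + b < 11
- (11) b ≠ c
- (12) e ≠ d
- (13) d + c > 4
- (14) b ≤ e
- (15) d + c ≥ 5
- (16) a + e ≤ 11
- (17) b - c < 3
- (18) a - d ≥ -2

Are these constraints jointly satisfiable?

Satisfiable

Take a = 5, b = 3, c = 1, d = 4, e = 6. Then constraint 1: e - a = 1; constraint 4: d + a = 9; constraint 7: e + a = 11, and every other listed constraint is also met.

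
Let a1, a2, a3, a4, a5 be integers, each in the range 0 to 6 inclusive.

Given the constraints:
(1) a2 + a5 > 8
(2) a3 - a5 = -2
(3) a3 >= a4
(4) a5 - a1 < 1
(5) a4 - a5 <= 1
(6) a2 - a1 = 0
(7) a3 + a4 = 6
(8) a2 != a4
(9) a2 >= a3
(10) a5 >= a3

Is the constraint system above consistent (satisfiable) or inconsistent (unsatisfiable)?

Satisfiable

The assignment a1 = 5, a2 = 5, a3 = 3, a4 = 3, a5 = 5 works:
  constraint 1 holds since a2 + a5 = 10.
  constraint 2 holds since a3 - a5 = -2.
The rest check out directly.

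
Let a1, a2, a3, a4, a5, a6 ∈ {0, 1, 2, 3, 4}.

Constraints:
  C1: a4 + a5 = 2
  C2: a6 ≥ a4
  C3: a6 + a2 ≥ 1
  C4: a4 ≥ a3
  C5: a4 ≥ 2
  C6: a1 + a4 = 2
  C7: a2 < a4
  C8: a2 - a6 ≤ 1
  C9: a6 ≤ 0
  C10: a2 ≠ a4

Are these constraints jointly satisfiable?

Unsatisfiable

From constraint 5: a4 ≥ 2. From constraints 2 and 9: a4 ≤ a6 and a6 ≤ 0, so a4 ≤ 0. But 0 < 2, so no value of a4 works.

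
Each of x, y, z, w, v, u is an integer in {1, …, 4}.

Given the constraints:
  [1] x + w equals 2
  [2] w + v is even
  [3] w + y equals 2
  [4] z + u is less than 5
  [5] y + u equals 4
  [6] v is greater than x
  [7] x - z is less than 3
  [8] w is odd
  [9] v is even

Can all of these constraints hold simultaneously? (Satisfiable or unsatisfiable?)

Constraint 8 makes w odd and constraint 9 makes v even, so w + v must be odd. Constraint 2 says w + v is even — contradiction.

Unsatisfiable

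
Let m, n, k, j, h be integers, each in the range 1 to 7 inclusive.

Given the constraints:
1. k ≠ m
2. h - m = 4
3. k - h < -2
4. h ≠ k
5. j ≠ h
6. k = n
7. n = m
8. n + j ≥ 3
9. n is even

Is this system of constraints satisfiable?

Unsatisfiable

From constraints 6 and 7, k = n = m, so k = m. But constraint 1 says k ≠ m. Contradiction.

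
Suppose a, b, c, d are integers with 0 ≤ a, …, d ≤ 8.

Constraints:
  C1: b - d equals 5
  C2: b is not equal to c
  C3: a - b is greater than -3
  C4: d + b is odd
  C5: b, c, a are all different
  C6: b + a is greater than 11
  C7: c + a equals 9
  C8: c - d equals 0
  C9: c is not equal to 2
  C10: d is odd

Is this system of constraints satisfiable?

Satisfiable

The assignment a = 6, b = 8, c = 3, d = 3 works:
  constraint 1 holds since b - d = 5.
  constraint 3 holds since a - b = -2.
  constraint 6 holds since b + a = 14.
The rest check out directly.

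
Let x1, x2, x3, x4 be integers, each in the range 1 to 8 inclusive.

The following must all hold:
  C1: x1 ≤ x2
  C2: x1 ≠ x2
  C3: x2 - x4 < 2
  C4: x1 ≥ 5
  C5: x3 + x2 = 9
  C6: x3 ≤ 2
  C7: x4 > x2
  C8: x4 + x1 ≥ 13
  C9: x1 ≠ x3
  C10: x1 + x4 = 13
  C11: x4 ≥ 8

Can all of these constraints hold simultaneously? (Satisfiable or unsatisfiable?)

Satisfiable

Try x1 = 5, x2 = 7, x3 = 2, x4 = 8.
Check constraint 3: x2 - x4 = -1; constraint 5: x3 + x2 = 9; constraint 8: x4 + x1 = 13. The remaining constraints are straightforward to verify.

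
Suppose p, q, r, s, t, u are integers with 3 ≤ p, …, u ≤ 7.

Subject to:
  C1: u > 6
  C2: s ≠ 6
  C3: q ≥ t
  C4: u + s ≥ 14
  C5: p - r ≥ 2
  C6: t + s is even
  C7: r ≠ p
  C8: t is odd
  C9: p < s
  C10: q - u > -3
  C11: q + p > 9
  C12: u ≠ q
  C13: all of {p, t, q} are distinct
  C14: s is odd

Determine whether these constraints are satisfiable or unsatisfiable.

The assignment p = 5, q = 6, r = 3, s = 7, t = 3, u = 7 works:
  constraint 4 holds since u + s = 14.
  constraint 5 holds since p - r = 2.
  constraint 10 holds since q - u = -1.
The rest check out directly.

Satisfiable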